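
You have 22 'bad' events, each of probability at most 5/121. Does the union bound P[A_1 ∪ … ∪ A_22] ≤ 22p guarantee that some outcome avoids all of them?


Union bound: P[∪_{i=1}^{22} A_i] ≤ Σ_i P[A_i] ≤ 22·p = 22·(5/121) = 10/11.
Numerically: 10/11 ≈ 0.9091.
Is 10/11 < 1? YES.
Since P[∪ A_i] ≤ 10/11 < 1, the complement has P[∩ A_i^c] ≥ 1 − 10/11 = 1/11 > 0, so some outcome avoids every A_i.

22·p = 10/11 ≈ 0.9091; existence CERTIFIED by the union bound.


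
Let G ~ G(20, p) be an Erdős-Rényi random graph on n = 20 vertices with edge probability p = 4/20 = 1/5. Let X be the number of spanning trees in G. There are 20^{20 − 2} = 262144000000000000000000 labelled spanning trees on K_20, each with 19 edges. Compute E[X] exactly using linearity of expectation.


K_20 has 20^{20 − 2} = 262144000000000000000000 labelled spanning trees.
For each such spanning tree H, let X_H = 1 if all 19 edges of H are present in G. Then P[X_H = 1] = p^{19} = (1/5)^{19} = 1/19073486328125.
By linearity: E[X] = Σ_H E[X_H] = 262144000000000000000000 · p^{19} = 262144000000000000000000 · 1/19073486328125 = 68719476736/5.
Numerically: E[X] ≈ 1.37e+10.

E[X] = 262144000000000000000000 · (1/5)^{19} = 68719476736/5 ≈ 1.37e+10.


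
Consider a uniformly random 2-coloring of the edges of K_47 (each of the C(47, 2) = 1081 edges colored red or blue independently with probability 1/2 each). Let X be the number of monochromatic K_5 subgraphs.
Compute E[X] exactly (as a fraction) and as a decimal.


Let X = Σ_S X_S over the C(47, 5) = 1533939 subsets S of size 5, where X_S = 1 if the K_5 on S is monochromatic.
For a fixed S, the K_5 on S has C(5, 2) = 10 edges. P[all 10 edges red] = (1/2)^10, and likewise for blue, so P[monochromatic] = 2·(1/2)^10 = 2^{1 − 10} = 1/512.
Summing: E[X] = C(47, 5) · 2^{1 − 10} = 1533939 · 1/512 = 1533939/512.
Numerically: E[X] ≈ 2995.9746.

E[X] = C(47,5)·2^(1−C(5,2)) = 1533939/512 ≈ 2995.9746.


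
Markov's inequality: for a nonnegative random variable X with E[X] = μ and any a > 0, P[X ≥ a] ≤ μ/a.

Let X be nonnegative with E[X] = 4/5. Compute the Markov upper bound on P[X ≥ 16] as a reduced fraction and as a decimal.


μ = E[X] = 4/5, a = 16.
Markov: P[X ≥ 16] ≤ μ/a = (4/5)/16 = 1/20.
Numerically: ≈ 0.050.
(Since a = 16 > μ = 0.800, the bound 1/20 is < 1 and informative.)

P[X ≥ 16] ≤ 1/20 ≈ 0.050.


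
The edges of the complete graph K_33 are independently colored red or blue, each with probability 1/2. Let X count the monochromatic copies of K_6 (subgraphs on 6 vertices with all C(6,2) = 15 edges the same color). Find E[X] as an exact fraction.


Let X = Σ_S X_S over the C(33, 6) = 1107568 subsets S of size 6, where X_S = 1 if the K_6 on S is monochromatic.
For a fixed S, the K_6 on S has C(6, 2) = 15 edges. P[all 15 edges red] = (1/2)^15, and likewise for blue, so P[monochromatic] = 2·(1/2)^15 = 2^{1 − 15} = 1/16384.
By linearity: E[X] = C(33, 6) · 2^{1 − 15} = 1107568 · 1/16384 = 69223/1024.
Numerically: E[X] ≈ 67.6006.

E[X] = C(33,6)·2^(1−C(6,2)) = 69223/1024 ≈ 67.6006.


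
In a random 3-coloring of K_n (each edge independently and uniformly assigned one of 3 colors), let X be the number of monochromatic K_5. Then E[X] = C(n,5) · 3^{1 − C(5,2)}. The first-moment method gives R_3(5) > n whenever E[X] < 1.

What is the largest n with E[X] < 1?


We need C(n, 5) · 3^{1 − 10} < 1, i.e. C(n, 5) < 3^{10 − 1} = 19683.
Check values of n near the boundary:
  n = 14: C(14, 5) = 2002; 2002 < 19683? YES
  n = 15: C(15, 5) = 3003; 3003 < 19683? YES
  n = 16: C(16, 5) = 4368; 4368 < 19683? YES
  n = 17: C(17, 5) = 6188; 6188 < 19683? YES
  n = 18: C(18, 5) = 8568; 8568 < 19683? YES
  n = 19: C(19, 5) = 11628; 11628 < 19683? YES
  n = 20: C(20, 5) = 15504; 15504 < 19683? YES
  n = 21: C(21, 5) = 20349; 20349 < 19683? NO
  n = 22: C(22, 5) = 26334; 26334 < 19683? NO
The largest n with C(n, 5) < 19683 is n = 20 (where E[X] = 5168/6561 ≈ 0.788). Hence R_3(5) > 20, i.e. R_3(5) ≥ 21.

Largest n = 20; hence R_3(5) > 20.


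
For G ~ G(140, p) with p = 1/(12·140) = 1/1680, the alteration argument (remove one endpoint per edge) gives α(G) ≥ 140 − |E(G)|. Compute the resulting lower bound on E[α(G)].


E[|E(G)|] = C(140, 2)·p = 9730 · (1/1680) = 139/24.
E[α(G)] ≥ n − E[|E(G)|] = 140 − 139/24 = 3221/24.
Numerically: ≈ 134.20833.
(This is only a lower bound; the true E[α(G)] may be larger.)

E[α(G)] ≥ 3221/24 ≈ 134.20833.


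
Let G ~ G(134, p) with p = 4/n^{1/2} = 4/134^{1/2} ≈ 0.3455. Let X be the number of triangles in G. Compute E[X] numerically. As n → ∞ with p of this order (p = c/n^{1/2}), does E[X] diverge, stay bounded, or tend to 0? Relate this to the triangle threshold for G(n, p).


Number of potential triangles: C(134, 3) = 392084.
Each occurs with probability p³ ≈ (0.3455)³ ≈ 4.125939e-02.
By linearity: E[X] = C(134, 3)·p³ ≈ 392084 · 4.125939e-02 ≈ 16177.1457.
Since α = 1/2 < 1, p = c/n^{1/2} ≫ 1/n is above the triangle threshold p ~ 1/n. Asymptotically E[X] ~ (c³/6)·n^{3(1−α)} = (4³/6)·n^{1.5} → ∞; triangles are abundant w.h.p.

E[X] ≈ 16177.1457; in regime p = Θ(1/n^{1/2}) E[X] diverges (above the triangle threshold p ~ 1/n).


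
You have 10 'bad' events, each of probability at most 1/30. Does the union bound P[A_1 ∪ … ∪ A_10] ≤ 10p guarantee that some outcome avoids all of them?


Union bound: P[∪_{i=1}^{10} A_i] ≤ Σ_i P[A_i] ≤ 10·p = 10·(1/30) = 1/3.
Numerically: 1/3 ≈ 0.33333.
Is 1/3 < 1? YES.
Since P[∪ A_i] ≤ 1/3 < 1, the complement has P[∩ A_i^c] ≥ 1 − 1/3 = 2/3 > 0, so some outcome avoids every A_i.

10·p = 1/3 ≈ 0.33333; existence CERTIFIED by the union bound.


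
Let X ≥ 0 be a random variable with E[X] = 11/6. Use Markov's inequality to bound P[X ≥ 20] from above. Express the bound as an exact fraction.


μ = E[X] = 11/6, a = 20.
Markov: P[X ≥ 20] ≤ μ/a = (11/6)/20 = 11/120.
Numerically: ≈ 0.0917.
(Since a = 20 > μ = 1.8333, the bound 11/120 is < 1 and informative.)

P[X ≥ 20] ≤ 11/120 ≈ 0.0917.


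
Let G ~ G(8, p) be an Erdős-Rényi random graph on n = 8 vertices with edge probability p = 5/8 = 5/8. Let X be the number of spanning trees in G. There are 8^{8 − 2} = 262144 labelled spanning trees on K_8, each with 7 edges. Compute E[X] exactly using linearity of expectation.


K_8 has 8^{8 − 2} = 262144 labelled spanning trees.
For each such spanning tree H, let X_H = 1 if all 7 edges of H are present in G. Then P[X_H = 1] = p^{7} = (5/8)^{7} = 78125/2097152.
By linearity: E[X] = Σ_H E[X_H] = 262144 · p^{7} = 262144 · 78125/2097152 = 78125/8.
Numerically: E[X] ≈ 9765.62.

E[X] = 262144 · (5/8)^{7} = 78125/8 ≈ 9765.62.


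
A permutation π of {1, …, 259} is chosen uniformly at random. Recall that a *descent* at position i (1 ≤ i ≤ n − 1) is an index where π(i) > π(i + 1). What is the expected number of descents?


Write X = Σ X_I over i = 1, …, 258, with X_I the indicator of one descent.
There are 258 indicators.
For each fixed i, the pair (π(i), π(i+1)) is a uniformly random ordered pair of distinct values from {1, …, 259}; by symmetry P[π(i) > π(i+1)] = 1/2.
By linearity: E[X] = 258 · (1/2) = (259 − 1) · (1/2) = 129 ≈ 129.000000.

E[X] = 129 = 129.000000.


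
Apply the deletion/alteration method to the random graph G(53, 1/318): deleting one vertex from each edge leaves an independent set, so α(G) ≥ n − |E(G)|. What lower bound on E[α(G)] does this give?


E[|E(G)|] = C(53, 2)·p = 1378 · (1/318) = 13/3.
E[α(G)] ≥ n − E[|E(G)|] = 53 − 13/3 = 146/3.
Numerically: ≈ 48.666667.
(This is only a lower bound; the true E[α(G)] may be larger.)

E[α(G)] ≥ 146/3 ≈ 48.666667.


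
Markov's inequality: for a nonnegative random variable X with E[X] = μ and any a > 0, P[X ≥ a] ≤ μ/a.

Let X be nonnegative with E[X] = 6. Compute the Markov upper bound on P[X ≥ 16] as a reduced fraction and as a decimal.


μ = E[X] = 6, a = 16.
Markov: P[X ≥ 16] ≤ μ/a = (6)/16 = 3/8.
Numerically: ≈ 0.375000.
(Since a = 16 > μ = 6.000000, the bound 3/8 is < 1 and informative.)

P[X ≥ 16] ≤ 3/8 ≈ 0.375000.


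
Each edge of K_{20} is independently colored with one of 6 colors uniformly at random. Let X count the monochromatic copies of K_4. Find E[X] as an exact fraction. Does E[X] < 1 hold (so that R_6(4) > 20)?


E[X] = C(20, 4) · 6^{1 − 6} = 4845 · 6^{−5} = 4845/7776.
As a reduced fraction: E[X] = 1615/2592 ≈ 0.62307.
Is E[X] < 1? YES.
Since E[X] < 1, there exists a 6-coloring of K_{20} with no monochromatic K_4; hence R_6(4) > 20.

E[X] = 1615/2592 ≈ 0.62307; E[X] < 1, so R_6(4) > 20.


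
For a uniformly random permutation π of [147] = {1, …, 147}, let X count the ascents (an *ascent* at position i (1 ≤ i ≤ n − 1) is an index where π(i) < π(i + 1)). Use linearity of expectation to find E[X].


Write X = Σ X_I over i = 1, …, 146, with X_I the indicator of one ascent.
There are 146 indicators.
For each fixed i, the pair (π(i), π(i+1)) is a uniformly random ordered pair of distinct values from {1, …, 147}; by symmetry P[π(i) < π(i+1)] = 1/2.
By linearity: E[X] = 146 · (1/2) = (147 − 1) · (1/2) = 73 ≈ 73.000.

E[X] = 73 = 73.000.


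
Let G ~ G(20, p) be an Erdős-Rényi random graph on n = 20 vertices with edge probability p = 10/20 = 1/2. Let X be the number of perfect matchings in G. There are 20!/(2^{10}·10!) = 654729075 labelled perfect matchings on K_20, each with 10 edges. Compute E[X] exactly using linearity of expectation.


K_20 has 20!/(2^{10}·10!) = 654729075 labelled perfect matchings.
For each such perfect matching H, let X_H = 1 if all 10 edges of H are present in G. Then P[X_H = 1] = p^{10} = (1/2)^{10} = 1/1024.
Summing the indicators: E[X] = Σ_H E[X_H] = 654729075 · p^{10} = 654729075 · 1/1024 = 654729075/1024.
Numerically: E[X] ≈ 6.39e+05.

E[X] = 654729075 · (1/2)^{10} = 654729075/1024 ≈ 6.39e+05.


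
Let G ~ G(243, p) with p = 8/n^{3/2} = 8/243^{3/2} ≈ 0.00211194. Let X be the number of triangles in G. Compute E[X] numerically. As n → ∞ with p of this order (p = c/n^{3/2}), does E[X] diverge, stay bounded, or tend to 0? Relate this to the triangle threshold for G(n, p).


Number of potential triangles: C(243, 3) = 2362041.
Each occurs with probability p³ ≈ (0.00211194)³ ≈ 9.41980104e-09.
By linearity: E[X] = C(243, 3)·p³ ≈ 2362041 · 9.41980104e-09 ≈ 0.022250.
Since α = 3/2 > 1, p = c/n^{3/2} = o(1/n) is below the triangle threshold p ~ 1/n. Asymptotically E[X] ~ (c³/6)·n^{3(1−α)} = (8³/6)·n^{-1.5} → 0, so by Markov's inequality G has no triangles w.h.p.

E[X] ≈ 0.022250; in regime p = Θ(1/n^{3/2}) E[X] tends to 0 (below the triangle threshold p ~ 1/n).


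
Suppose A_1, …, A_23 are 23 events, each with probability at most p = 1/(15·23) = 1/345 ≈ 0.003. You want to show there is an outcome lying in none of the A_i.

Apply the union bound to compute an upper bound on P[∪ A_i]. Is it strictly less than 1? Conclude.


Union bound: P[∪_{i=1}^{23} A_i] ≤ Σ_i P[A_i] ≤ 23·p = 23·(1/345) = 1/15.
Numerically: 1/15 ≈ 0.067.
Is 1/15 < 1? YES.
Since P[∪ A_i] ≤ 1/15 < 1, the complement has P[∩ A_i^c] ≥ 1 − 1/15 = 14/15 > 0, so some outcome avoids every A_i.

23·p = 1/15 ≈ 0.067; existence CERTIFIED by the union bound.


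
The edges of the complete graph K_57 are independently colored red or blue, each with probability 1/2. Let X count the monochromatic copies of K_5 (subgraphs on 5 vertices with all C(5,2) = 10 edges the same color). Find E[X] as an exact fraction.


Let X = Σ_S X_S over the C(57, 5) = 4187106 subsets S of size 5, where X_S = 1 if the K_5 on S is monochromatic.
For a fixed S, the K_5 on S has C(5, 2) = 10 edges. P[all 10 edges red] = (1/2)^10, and likewise for blue, so P[monochromatic] = 2·(1/2)^10 = 2^{1 − 10} = 1/512.
By linearity: E[X] = C(57, 5) · 2^{1 − 10} = 4187106 · 1/512 = 2093553/256.
Numerically: E[X] ≈ 8177.941406.

E[X] = C(57,5)·2^(1−C(5,2)) = 2093553/256 ≈ 8177.941406.


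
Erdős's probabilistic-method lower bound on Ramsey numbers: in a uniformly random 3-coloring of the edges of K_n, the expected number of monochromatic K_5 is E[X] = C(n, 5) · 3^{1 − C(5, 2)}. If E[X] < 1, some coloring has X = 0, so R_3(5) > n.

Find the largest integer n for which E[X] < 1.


We need C(n, 5) · 3^{1 − 10} < 1, i.e. C(n, 5) < 3^{10 − 1} = 19683.
Check values of n near the boundary:
  n = 14: C(14, 5) = 2002; 2002 < 19683? YES
  n = 15: C(15, 5) = 3003; 3003 < 19683? YES
  n = 16: C(16, 5) = 4368; 4368 < 19683? YES
  n = 17: C(17, 5) = 6188; 6188 < 19683? YES
  n = 18: C(18, 5) = 8568; 8568 < 19683? YES
  n = 19: C(19, 5) = 11628; 11628 < 19683? YES
  n = 20: C(20, 5) = 15504; 15504 < 19683? YES
  n = 21: C(21, 5) = 20349; 20349 < 19683? NO
  n = 22: C(22, 5) = 26334; 26334 < 19683? NO
  n = 23: C(23, 5) = 33649; 33649 < 19683? NO
The largest n with C(n, 5) < 19683 is n = 20 (where E[X] = 5168/6561 ≈ 0.787685). Hence R_3(5) > 20, i.e. R_3(5) ≥ 21.

Largest n = 20; hence R_3(5) > 20.


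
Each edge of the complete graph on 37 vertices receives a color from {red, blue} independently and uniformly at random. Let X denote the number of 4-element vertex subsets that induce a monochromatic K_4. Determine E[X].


Let X = Σ_S X_S over the C(37, 4) = 66045 subsets S of size 4, where X_S = 1 if the K_4 on S is monochromatic.
For a fixed S, the K_4 on S has C(4, 2) = 6 edges. P[all 6 edges red] = (1/2)^6, and likewise for blue, so P[monochromatic] = 2·(1/2)^6 = 2^{1 − 6} = 1/32.
Summing: E[X] = C(37, 4) · 2^{1 − 6} = 66045 · 1/32 = 66045/32.
Numerically: E[X] ≈ 2063.906250.

E[X] = C(37,4)·2^(1−C(4,2)) = 66045/32 ≈ 2063.906250.


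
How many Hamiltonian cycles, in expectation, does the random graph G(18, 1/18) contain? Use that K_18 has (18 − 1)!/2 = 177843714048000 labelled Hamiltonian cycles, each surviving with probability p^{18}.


K_18 has (18 − 1)!/2 = 177843714048000 labelled Hamiltonian cycles.
For each such Hamiltonian cycle H, let X_H = 1 if all 18 edges of H are present in G. Then P[X_H = 1] = p^{18} = (1/18)^{18} = 1/39346408075296537575424.
By linearity: E[X] = Σ_H E[X_H] = 177843714048000 · p^{18} = 177843714048000 · 1/39346408075296537575424 = 14889875/3294258113514384.
Numerically: E[X] ≈ 4.51995e-09.

E[X] = 177843714048000 · (1/18)^{18} = 14889875/3294258113514384 ≈ 4.51995e-09.


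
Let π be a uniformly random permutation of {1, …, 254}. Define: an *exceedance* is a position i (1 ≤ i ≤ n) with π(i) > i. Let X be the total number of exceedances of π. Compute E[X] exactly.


Write X = Σ_{i=1}^{254} X_i, where X_i = 1_{π(i) > i}.
For each fixed i, π(i) is uniform over {1, …, 254} (marginal of a uniform permutation), so P[π(i) > i] = (n − i)/n. Summing: Σ_{i=1}^{254} (n − i)/n = (0 + 1 + … + 253)/254 = 254(254 − 1)/(2·254) = (254 − 1)/2.
Hence E[X] = Σ_{i=1}^{254} (254 − i)/254 = 253/2 ≈ 126.50000.

E[X] = 253/2 = 126.50000.


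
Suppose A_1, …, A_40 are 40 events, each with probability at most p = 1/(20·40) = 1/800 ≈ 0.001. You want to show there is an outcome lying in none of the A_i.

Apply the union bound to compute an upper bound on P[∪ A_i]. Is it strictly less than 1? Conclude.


Union bound: P[∪_{i=1}^{40} A_i] ≤ Σ_i P[A_i] ≤ 40·p = 40·(1/800) = 1/20.
Numerically: 1/20 ≈ 0.050.
Is 1/20 < 1? YES.
Since P[∪ A_i] ≤ 1/20 < 1, the complement has P[∩ A_i^c] ≥ 1 − 1/20 = 19/20 > 0, so some outcome avoids every A_i.

40·p = 1/20 ≈ 0.050; existence CERTIFIED by the union bound.


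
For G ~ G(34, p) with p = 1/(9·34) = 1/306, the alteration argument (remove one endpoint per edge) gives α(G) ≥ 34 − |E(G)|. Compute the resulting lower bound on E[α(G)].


E[|E(G)|] = C(34, 2)·p = 561 · (1/306) = 11/6.
E[α(G)] ≥ n − E[|E(G)|] = 34 − 11/6 = 193/6.
Numerically: ≈ 32.1667.
(This is only a lower bound; the true E[α(G)] may be larger.)

E[α(G)] ≥ 193/6 ≈ 32.1667.


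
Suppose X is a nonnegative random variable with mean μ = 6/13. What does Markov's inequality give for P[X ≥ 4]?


μ = E[X] = 6/13, a = 4.
Markov: P[X ≥ 4] ≤ μ/a = (6/13)/4 = 3/26.
Numerically: ≈ 0.115385.
(Since a = 4 > μ = 0.461538, the bound 3/26 is < 1 and informative.)

P[X ≥ 4] ≤ 3/26 ≈ 0.115385.


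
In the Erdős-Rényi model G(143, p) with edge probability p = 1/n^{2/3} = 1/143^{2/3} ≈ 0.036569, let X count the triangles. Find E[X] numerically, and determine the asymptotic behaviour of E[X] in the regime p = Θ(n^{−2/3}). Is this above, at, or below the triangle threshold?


Number of potential triangles: C(143, 3) = 477191.
Each occurs with probability p³ ≈ (0.036569)³ ≈ 4.8902147e-05.
By linearity: E[X] = C(143, 3)·p³ ≈ 477191 · 4.8902147e-05 ≈ 23.33566.
Since α = 2/3 < 1, p = c/n^{2/3} ≫ 1/n is above the triangle threshold p ~ 1/n. Asymptotically E[X] ~ (c³/6)·n^{3(1−α)} = (1³/6)·n^{1} → ∞; triangles are abundant w.h.p.

E[X] ≈ 23.33566; in regime p = Θ(1/n^{2/3}) E[X] diverges (above the triangle threshold p ~ 1/n).


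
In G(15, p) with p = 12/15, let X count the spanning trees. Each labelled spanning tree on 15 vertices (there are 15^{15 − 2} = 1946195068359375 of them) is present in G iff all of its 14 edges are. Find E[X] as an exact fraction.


K_15 has 15^{15 − 2} = 1946195068359375 labelled spanning trees.
For each such spanning tree H, let X_H = 1 if all 14 edges of H are present in G. Then P[X_H = 1] = p^{14} = (4/5)^{14} = 268435456/6103515625.
Summing the indicators: E[X] = Σ_H E[X_H] = 1946195068359375 · p^{14} = 1946195068359375 · 268435456/6103515625 = 427972821516288/5.
Numerically: E[X] ≈ 8.56e+13.

E[X] = 1946195068359375 · (4/5)^{14} = 427972821516288/5 ≈ 8.56e+13.


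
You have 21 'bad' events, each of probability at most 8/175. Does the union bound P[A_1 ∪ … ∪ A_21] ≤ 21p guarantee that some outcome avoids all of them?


Union bound: P[∪_{i=1}^{21} A_i] ≤ Σ_i P[A_i] ≤ 21·p = 21·(8/175) = 24/25.
Numerically: 24/25 ≈ 0.960.
Is 24/25 < 1? YES.
Since P[∪ A_i] ≤ 24/25 < 1, the complement has P[∩ A_i^c] ≥ 1 − 24/25 = 1/25 > 0, so some outcome avoids every A_i.

21·p = 24/25 ≈ 0.960; existence CERTIFIED by the union bound.


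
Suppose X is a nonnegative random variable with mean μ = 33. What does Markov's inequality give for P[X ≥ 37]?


μ = E[X] = 33, a = 37.
Markov: P[X ≥ 37] ≤ μ/a = (33)/37 = 33/37.
Numerically: ≈ 0.891892.
(Since a = 37 > μ = 33.000000, the bound 33/37 is < 1 and informative.)

P[X ≥ 37] ≤ 33/37 ≈ 0.891892.


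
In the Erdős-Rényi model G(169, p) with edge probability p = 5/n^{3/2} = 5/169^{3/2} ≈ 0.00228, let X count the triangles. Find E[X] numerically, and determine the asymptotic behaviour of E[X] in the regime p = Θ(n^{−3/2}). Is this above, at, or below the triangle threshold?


Number of potential triangles: C(169, 3) = 790244.
Each occurs with probability p³ ≈ (0.00228)³ ≈ 1.17874e-08.
By linearity: E[X] = C(169, 3)·p³ ≈ 790244 · 1.17874e-08 ≈ 0.009.
Since α = 3/2 > 1, p = c/n^{3/2} = o(1/n) is below the triangle threshold p ~ 1/n. Asymptotically E[X] ~ (c³/6)·n^{3(1−α)} = (5³/6)·n^{-1.5} → 0, so by Markov's inequality G has no triangles w.h.p.

E[X] ≈ 0.009; in regime p = Θ(1/n^{3/2}) E[X] tends to 0 (below the triangle threshold p ~ 1/n).


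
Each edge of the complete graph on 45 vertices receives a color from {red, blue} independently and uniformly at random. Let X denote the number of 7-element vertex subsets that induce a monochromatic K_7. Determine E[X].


Let X = Σ_S X_S over the C(45, 7) = 45379620 subsets S of size 7, where X_S = 1 if the K_7 on S is monochromatic.
For a fixed S, the K_7 on S has C(7, 2) = 21 edges. P[all 21 edges red] = (1/2)^21, and likewise for blue, so P[monochromatic] = 2·(1/2)^21 = 2^{1 − 21} = 1/1048576.
By linearity: E[X] = C(45, 7) · 2^{1 − 21} = 45379620 · 1/1048576 = 11344905/262144.
Numerically: E[X] ≈ 43.277378.

E[X] = C(45,7)·2^(1−C(7,2)) = 11344905/262144 ≈ 43.277378.


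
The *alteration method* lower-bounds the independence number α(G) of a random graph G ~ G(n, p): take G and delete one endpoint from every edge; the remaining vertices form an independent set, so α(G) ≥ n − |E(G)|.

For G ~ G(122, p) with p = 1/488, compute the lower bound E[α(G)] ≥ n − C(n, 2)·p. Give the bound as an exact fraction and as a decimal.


E[|E(G)|] = C(122, 2)·p = 7381 · (1/488) = 121/8.
E[α(G)] ≥ n − E[|E(G)|] = 122 − 121/8 = 855/8.
Numerically: ≈ 106.87500.
(This is only a lower bound; the true E[α(G)] may be larger.)

E[α(G)] ≥ 855/8 ≈ 106.87500.


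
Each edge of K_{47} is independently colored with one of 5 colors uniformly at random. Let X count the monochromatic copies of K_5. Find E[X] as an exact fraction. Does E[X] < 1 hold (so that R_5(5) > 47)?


E[X] = C(47, 5) · 5^{1 − 10} = 1533939 · 5^{−9} = 1533939/1953125.
As a reduced fraction: E[X] = 1533939/1953125 ≈ 0.7854.
Is E[X] < 1? YES.
Since E[X] < 1, there exists a 5-coloring of K_{47} with no monochromatic K_5; hence R_5(5) > 47.

E[X] = 1533939/1953125 ≈ 0.7854; E[X] < 1, so R_5(5) > 47.


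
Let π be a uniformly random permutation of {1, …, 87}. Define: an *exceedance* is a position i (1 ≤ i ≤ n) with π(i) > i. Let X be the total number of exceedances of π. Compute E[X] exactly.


Write X = Σ_{i=1}^{87} X_i, where X_i = 1_{π(i) > i}.
For each fixed i, π(i) is uniform over {1, …, 87} (marginal of a uniform permutation), so P[π(i) > i] = (n − i)/n. Summing: Σ_{i=1}^{87} (n − i)/n = (0 + 1 + … + 86)/87 = 87(87 − 1)/(2·87) = (87 − 1)/2.
Hence E[X] = Σ_{i=1}^{87} (87 − i)/87 = 43 ≈ 43.000000.

E[X] = 43 = 43.000000.


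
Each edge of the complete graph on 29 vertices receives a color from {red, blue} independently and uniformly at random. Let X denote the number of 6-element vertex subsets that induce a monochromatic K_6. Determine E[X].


Let X = Σ_S X_S over the C(29, 6) = 475020 subsets S of size 6, where X_S = 1 if the K_6 on S is monochromatic.
For a fixed S, the K_6 on S has C(6, 2) = 15 edges. P[all 15 edges red] = (1/2)^15, and likewise for blue, so P[monochromatic] = 2·(1/2)^15 = 2^{1 − 15} = 1/16384.
By linearity: E[X] = C(29, 6) · 2^{1 − 15} = 475020 · 1/16384 = 118755/4096.
Numerically: E[X] ≈ 28.99292.

E[X] = C(29,6)·2^(1−C(6,2)) = 118755/4096 ≈ 28.99292.


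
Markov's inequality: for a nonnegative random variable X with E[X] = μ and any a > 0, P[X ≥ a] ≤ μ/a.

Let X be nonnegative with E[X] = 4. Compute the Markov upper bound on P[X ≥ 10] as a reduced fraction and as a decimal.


μ = E[X] = 4, a = 10.
Markov: P[X ≥ 10] ≤ μ/a = (4)/10 = 2/5.
Numerically: ≈ 0.400.
(Since a = 10 > μ = 4.000, the bound 2/5 is < 1 and informative.)

P[X ≥ 10] ≤ 2/5 ≈ 0.400.


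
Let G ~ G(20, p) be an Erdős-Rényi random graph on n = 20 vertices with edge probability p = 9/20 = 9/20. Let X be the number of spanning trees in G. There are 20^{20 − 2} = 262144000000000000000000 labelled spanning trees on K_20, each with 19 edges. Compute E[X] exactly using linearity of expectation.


K_20 has 20^{20 − 2} = 262144000000000000000000 labelled spanning trees.
For each such spanning tree H, let X_H = 1 if all 19 edges of H are present in G. Then P[X_H = 1] = p^{19} = (9/20)^{19} = 1350851717672992089/5242880000000000000000000.
By linearity of expectation: E[X] = Σ_H E[X_H] = 262144000000000000000000 · p^{19} = 262144000000000000000000 · 1350851717672992089/5242880000000000000000000 = 1350851717672992089/20.
Numerically: E[X] ≈ 6.7543e+16.

E[X] = 262144000000000000000000 · (9/20)^{19} = 1350851717672992089/20 ≈ 6.7543e+16.


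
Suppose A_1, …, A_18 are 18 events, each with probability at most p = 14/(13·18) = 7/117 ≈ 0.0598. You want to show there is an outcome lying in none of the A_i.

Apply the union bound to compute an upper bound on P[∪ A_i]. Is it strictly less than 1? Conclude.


Union bound: P[∪_{i=1}^{18} A_i] ≤ Σ_i P[A_i] ≤ 18·p = 18·(7/117) = 14/13.
Numerically: 14/13 ≈ 1.0769.
Is 14/13 < 1? NO.
Since the bound 14/13 is ≥ 1, the union bound is uninformative here; it does NOT by itself certify existence.

18·p = 14/13 ≈ 1.0769; existence NOT certified by the union bound.


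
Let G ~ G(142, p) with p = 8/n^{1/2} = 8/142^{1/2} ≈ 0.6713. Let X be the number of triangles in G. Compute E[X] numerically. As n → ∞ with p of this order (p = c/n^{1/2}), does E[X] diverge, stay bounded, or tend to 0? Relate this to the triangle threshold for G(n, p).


Number of potential triangles: C(142, 3) = 467180.
Each occurs with probability p³ ≈ (0.6713)³ ≈ 3.025781e-01.
By linearity: E[X] = C(142, 3)·p³ ≈ 467180 · 3.025781e-01 ≈ 141358.4214.
Since α = 1/2 < 1, p = c/n^{1/2} ≫ 1/n is above the triangle threshold p ~ 1/n. Asymptotically E[X] ~ (c³/6)·n^{3(1−α)} = (8³/6)·n^{1.5} → ∞; triangles are abundant w.h.p.

E[X] ≈ 141358.4214; in regime p = Θ(1/n^{1/2}) E[X] diverges (above the triangle threshold p ~ 1/n).


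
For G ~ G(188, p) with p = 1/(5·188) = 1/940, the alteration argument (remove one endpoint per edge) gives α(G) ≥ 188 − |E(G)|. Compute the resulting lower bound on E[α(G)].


E[|E(G)|] = C(188, 2)·p = 17578 · (1/940) = 187/10.
E[α(G)] ≥ n − E[|E(G)|] = 188 − 187/10 = 1693/10.
Numerically: ≈ 169.30000.
(This is only a lower bound; the true E[α(G)] may be larger.)

E[α(G)] ≥ 1693/10 ≈ 169.30000.


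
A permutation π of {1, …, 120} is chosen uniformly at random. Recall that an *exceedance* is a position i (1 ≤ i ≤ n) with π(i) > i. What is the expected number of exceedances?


Write X = Σ_{i=1}^{120} X_i, where X_i = 1_{π(i) > i}.
For each fixed i, π(i) is uniform over {1, …, 120} (marginal of a uniform permutation), so P[π(i) > i] = (n − i)/n. Summing: Σ_{i=1}^{120} (n − i)/n = (0 + 1 + … + 119)/120 = 120(120 − 1)/(2·120) = (120 − 1)/2.
Hence E[X] = Σ_{i=1}^{120} (120 − i)/120 = 119/2 ≈ 59.5000.

E[X] = 119/2 = 59.5000.


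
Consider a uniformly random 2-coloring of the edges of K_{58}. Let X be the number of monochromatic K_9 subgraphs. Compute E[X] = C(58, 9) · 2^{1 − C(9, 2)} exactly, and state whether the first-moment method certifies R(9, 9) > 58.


E[X] = C(58, 9) · 2^{1 − 36} = 10648873950 · 2^{−35} = 10648873950/34359738368.
As a reduced fraction: E[X] = 5324436975/17179869184 ≈ 0.3099.
Is E[X] < 1? YES.
Since E[X] < 1, there exists a 2-coloring of K_{58} with no monochromatic K_9; hence R(9, 9) > 58.

E[X] = 5324436975/17179869184 ≈ 0.3099; E[X] < 1, so R(9, 9) > 58.


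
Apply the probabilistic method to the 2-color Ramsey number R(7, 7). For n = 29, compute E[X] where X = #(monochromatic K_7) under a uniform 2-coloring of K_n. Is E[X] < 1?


E[X] = C(29, 7) · 2^{1 − 21} = 1560780 · 2^{−20} = 1560780/1048576.
As a reduced fraction: E[X] = 390195/262144 ≈ 1.488.
Is E[X] < 1? NO.
Since E[X] ≥ 1, the first-moment bound is inconclusive at n = 29; it does NOT by itself certify R(7, 7) > 29.

E[X] = 390195/262144 ≈ 1.488; E[X] ≥ 1; first-moment method inconclusive here.


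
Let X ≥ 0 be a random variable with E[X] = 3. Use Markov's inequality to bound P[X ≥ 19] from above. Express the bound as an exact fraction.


μ = E[X] = 3, a = 19.
Markov: P[X ≥ 19] ≤ μ/a = (3)/19 = 3/19.
Numerically: ≈ 0.15789.
(Since a = 19 > μ = 3.00000, the bound 3/19 is < 1 and informative.)

P[X ≥ 19] ≤ 3/19 ≈ 0.15789.


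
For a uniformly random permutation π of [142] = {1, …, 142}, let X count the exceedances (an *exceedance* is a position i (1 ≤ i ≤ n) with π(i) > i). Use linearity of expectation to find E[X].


Write X = Σ_{i=1}^{142} X_i, where X_i = 1_{π(i) > i}.
For each fixed i, π(i) is uniform over {1, …, 142} (marginal of a uniform permutation), so P[π(i) > i] = (n − i)/n. Summing: Σ_{i=1}^{142} (n − i)/n = (0 + 1 + … + 141)/142 = 142(142 − 1)/(2·142) = (142 − 1)/2.
Hence E[X] = Σ_{i=1}^{142} (142 − i)/142 = 141/2 ≈ 70.500000.

E[X] = 141/2 = 70.500000.


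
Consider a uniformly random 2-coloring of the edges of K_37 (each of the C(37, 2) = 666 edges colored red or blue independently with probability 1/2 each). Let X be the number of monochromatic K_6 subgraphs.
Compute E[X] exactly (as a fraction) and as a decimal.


Let X = Σ_S X_S over the C(37, 6) = 2324784 subsets S of size 6, where X_S = 1 if the K_6 on S is monochromatic.
For a fixed S, the K_6 on S has C(6, 2) = 15 edges. P[all 15 edges red] = (1/2)^15, and likewise for blue, so P[monochromatic] = 2·(1/2)^15 = 2^{1 − 15} = 1/16384.
Summing: E[X] = C(37, 6) · 2^{1 − 15} = 2324784 · 1/16384 = 145299/1024.
Numerically: E[X] ≈ 141.8936.

E[X] = C(37,6)·2^(1−C(6,2)) = 145299/1024 ≈ 141.8936.


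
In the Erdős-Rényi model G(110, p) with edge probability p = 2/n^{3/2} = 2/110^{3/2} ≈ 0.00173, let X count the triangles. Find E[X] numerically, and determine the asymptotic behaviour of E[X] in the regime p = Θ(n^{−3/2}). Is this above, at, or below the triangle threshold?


Number of potential triangles: C(110, 3) = 215820.
Each occurs with probability p³ ≈ (0.00173)³ ≈ 5.20982e-09.
By linearity: E[X] = C(110, 3)·p³ ≈ 215820 · 5.20982e-09 ≈ 0.001.
Since α = 3/2 > 1, p = c/n^{3/2} = o(1/n) is below the triangle threshold p ~ 1/n. Asymptotically E[X] ~ (c³/6)·n^{3(1−α)} = (2³/6)·n^{-1.5} → 0, so by Markov's inequality G has no triangles w.h.p.

E[X] ≈ 0.001; in regime p = Θ(1/n^{3/2}) E[X] tends to 0 (below the triangle threshold p ~ 1/n).


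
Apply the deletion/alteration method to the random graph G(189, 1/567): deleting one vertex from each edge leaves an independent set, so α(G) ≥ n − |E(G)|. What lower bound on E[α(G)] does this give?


E[|E(G)|] = C(189, 2)·p = 17766 · (1/567) = 94/3.
E[α(G)] ≥ n − E[|E(G)|] = 189 − 94/3 = 473/3.
Numerically: ≈ 157.667.
(This is only a lower bound; the true E[α(G)] may be larger.)

E[α(G)] ≥ 473/3 ≈ 157.667.


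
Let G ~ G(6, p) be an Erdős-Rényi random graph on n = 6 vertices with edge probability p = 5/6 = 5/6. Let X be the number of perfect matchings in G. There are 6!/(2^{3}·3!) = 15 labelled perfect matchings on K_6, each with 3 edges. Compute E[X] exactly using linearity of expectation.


K_6 has 6!/(2^{3}·3!) = 15 labelled perfect matchings.
For each such perfect matching H, let X_H = 1 if all 3 edges of H are present in G. Then P[X_H = 1] = p^{3} = (5/6)^{3} = 125/216.
By linearity of expectation: E[X] = Σ_H E[X_H] = 15 · p^{3} = 15 · 125/216 = 625/72.
Numerically: E[X] ≈ 8.68.

E[X] = 15 · (5/6)^{3} = 625/72 ≈ 8.68.


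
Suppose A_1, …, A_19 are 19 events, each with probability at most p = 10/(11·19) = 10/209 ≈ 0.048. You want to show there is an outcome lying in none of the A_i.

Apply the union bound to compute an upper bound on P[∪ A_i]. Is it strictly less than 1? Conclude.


Union bound: P[∪_{i=1}^{19} A_i] ≤ Σ_i P[A_i] ≤ 19·p = 19·(10/209) = 10/11.
Numerically: 10/11 ≈ 0.909.
Is 10/11 < 1? YES.
Since P[∪ A_i] ≤ 10/11 < 1, the complement has P[∩ A_i^c] ≥ 1 − 10/11 = 1/11 > 0, so some outcome avoids every A_i.

19·p = 10/11 ≈ 0.909; existence CERTIFIED by the union bound.


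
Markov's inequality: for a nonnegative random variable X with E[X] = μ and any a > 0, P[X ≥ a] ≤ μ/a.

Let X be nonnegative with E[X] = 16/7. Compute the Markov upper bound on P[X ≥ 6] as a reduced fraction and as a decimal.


μ = E[X] = 16/7, a = 6.
Markov: P[X ≥ 6] ≤ μ/a = (16/7)/6 = 8/21.
Numerically: ≈ 0.38095.
(Since a = 6 > μ = 2.28571, the bound 8/21 is < 1 and informative.)

P[X ≥ 6] ≤ 8/21 ≈ 0.38095.


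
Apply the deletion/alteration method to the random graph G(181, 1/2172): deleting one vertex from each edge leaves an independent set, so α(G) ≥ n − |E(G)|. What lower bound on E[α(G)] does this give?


E[|E(G)|] = C(181, 2)·p = 16290 · (1/2172) = 15/2.
E[α(G)] ≥ n − E[|E(G)|] = 181 − 15/2 = 347/2.
Numerically: ≈ 173.500000.
(This is only a lower bound; the true E[α(G)] may be larger.)

E[α(G)] ≥ 347/2 ≈ 173.500000.


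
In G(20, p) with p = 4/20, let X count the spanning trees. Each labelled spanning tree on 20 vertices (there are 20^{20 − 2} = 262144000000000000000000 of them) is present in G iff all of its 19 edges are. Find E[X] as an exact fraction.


K_20 has 20^{20 − 2} = 262144000000000000000000 labelled spanning trees.
For each such spanning tree H, let X_H = 1 if all 19 edges of H are present in G. Then P[X_H = 1] = p^{19} = (1/5)^{19} = 1/19073486328125.
By linearity of expectation: E[X] = Σ_H E[X_H] = 262144000000000000000000 · p^{19} = 262144000000000000000000 · 1/19073486328125 = 68719476736/5.
Numerically: E[X] ≈ 1.3744e+10.

E[X] = 262144000000000000000000 · (1/5)^{19} = 68719476736/5 ≈ 1.3744e+10.


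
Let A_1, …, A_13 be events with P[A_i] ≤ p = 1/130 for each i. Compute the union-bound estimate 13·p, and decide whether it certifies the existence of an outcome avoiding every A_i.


Union bound: P[∪_{i=1}^{13} A_i] ≤ Σ_i P[A_i] ≤ 13·p = 13·(1/130) = 1/10.
Numerically: 1/10 ≈ 0.100.
Is 1/10 < 1? YES.
Since P[∪ A_i] ≤ 1/10 < 1, the complement has P[∩ A_i^c] ≥ 1 − 1/10 = 9/10 > 0, so some outcome avoids every A_i.

13·p = 1/10 ≈ 0.100; existence CERTIFIED by the union bound.


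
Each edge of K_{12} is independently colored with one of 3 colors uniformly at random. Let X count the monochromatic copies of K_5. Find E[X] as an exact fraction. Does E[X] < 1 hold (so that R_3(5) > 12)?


E[X] = C(12, 5) · 3^{1 − 10} = 792 · 3^{−9} = 792/19683.
As a reduced fraction: E[X] = 88/2187 ≈ 0.0402.
Is E[X] < 1? YES.
Since E[X] < 1, there exists a 3-coloring of K_{12} with no monochromatic K_5; hence R_3(5) > 12.

E[X] = 88/2187 ≈ 0.0402; E[X] < 1, so R_3(5) > 12.


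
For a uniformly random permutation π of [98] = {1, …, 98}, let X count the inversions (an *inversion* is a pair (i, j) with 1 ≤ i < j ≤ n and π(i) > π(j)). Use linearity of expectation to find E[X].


Write X = Σ X_I over the C(98, 2) = 4753 pairs i < j, with X_I the indicator of one inversion.
There are 4753 indicators.
For each fixed pair i < j, the values π(i) and π(j) are two distinct elements of {1, …, 98} in uniformly random order; by symmetry P[π(i) > π(j)] = 1/2.
By linearity: E[X] = 4753 · (1/2) = C(98, 2) · (1/2) = 4753/2 = 4753/2 ≈ 2376.50000.

E[X] = 4753/2 = 2376.50000.


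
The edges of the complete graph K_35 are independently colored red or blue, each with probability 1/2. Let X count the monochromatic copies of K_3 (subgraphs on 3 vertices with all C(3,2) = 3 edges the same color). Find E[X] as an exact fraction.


Let X = Σ_S X_S over the C(35, 3) = 6545 subsets S of size 3, where X_S = 1 if the K_3 on S is monochromatic.
For a fixed S, the K_3 on S has C(3, 2) = 3 edges. P[all 3 edges red] = (1/2)^3, and likewise for blue, so P[monochromatic] = 2·(1/2)^3 = 2^{1 − 3} = 1/4.
Summing: E[X] = C(35, 3) · 2^{1 − 3} = 6545 · 1/4 = 6545/4.
Numerically: E[X] ≈ 1636.250000.

E[X] = C(35,3)·2^(1−C(3,2)) = 6545/4 ≈ 1636.250000.


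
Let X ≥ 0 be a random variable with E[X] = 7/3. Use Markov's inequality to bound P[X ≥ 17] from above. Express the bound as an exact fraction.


μ = E[X] = 7/3, a = 17.
Markov: P[X ≥ 17] ≤ μ/a = (7/3)/17 = 7/51.
Numerically: ≈ 0.13725.
(Since a = 17 > μ = 2.33333, the bound 7/51 is < 1 and informative.)

P[X ≥ 17] ≤ 7/51 ≈ 0.13725.


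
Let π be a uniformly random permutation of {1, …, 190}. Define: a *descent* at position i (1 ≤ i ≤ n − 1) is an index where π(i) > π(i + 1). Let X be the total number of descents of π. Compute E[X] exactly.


Write X = Σ X_I over i = 1, …, 189, with X_I the indicator of one descent.
There are 189 indicators.
For each fixed i, the pair (π(i), π(i+1)) is a uniformly random ordered pair of distinct values from {1, …, 190}; by symmetry P[π(i) > π(i+1)] = 1/2.
By linearity: E[X] = 189 · (1/2) = (190 − 1) · (1/2) = 189/2 ≈ 94.500000.

E[X] = 189/2 = 94.500000.


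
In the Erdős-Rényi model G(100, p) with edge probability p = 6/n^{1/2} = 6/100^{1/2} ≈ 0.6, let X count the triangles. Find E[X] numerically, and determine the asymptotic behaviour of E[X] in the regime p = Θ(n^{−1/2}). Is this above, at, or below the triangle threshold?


Number of potential triangles: C(100, 3) = 161700.
Each occurs with probability p³ ≈ (0.6)³ ≈ 2.16000e-01.
By linearity: E[X] = C(100, 3)·p³ ≈ 161700 · 2.16000e-01 ≈ 34927.200.
Since α = 1/2 < 1, p = c/n^{1/2} ≫ 1/n is above the triangle threshold p ~ 1/n. Asymptotically E[X] ~ (c³/6)·n^{3(1−α)} = (6³/6)·n^{1.5} → ∞; triangles are abundant w.h.p.

E[X] ≈ 34927.200; in regime p = Θ(1/n^{1/2}) E[X] diverges (above the triangle threshold p ~ 1/n).


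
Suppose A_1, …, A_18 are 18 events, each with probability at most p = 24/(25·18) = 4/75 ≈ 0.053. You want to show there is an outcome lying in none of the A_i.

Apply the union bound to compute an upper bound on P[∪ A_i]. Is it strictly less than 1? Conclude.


Union bound: P[∪_{i=1}^{18} A_i] ≤ Σ_i P[A_i] ≤ 18·p = 18·(4/75) = 24/25.
Numerically: 24/25 ≈ 0.960.
Is 24/25 < 1? YES.
Since P[∪ A_i] ≤ 24/25 < 1, the complement has P[∩ A_i^c] ≥ 1 − 24/25 = 1/25 > 0, so some outcome avoids every A_i.

18·p = 24/25 ≈ 0.960; existence CERTIFIED by the union bound.


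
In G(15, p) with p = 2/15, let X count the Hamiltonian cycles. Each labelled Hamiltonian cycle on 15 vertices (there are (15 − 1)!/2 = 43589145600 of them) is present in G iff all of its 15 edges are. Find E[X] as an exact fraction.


K_15 has (15 − 1)!/2 = 43589145600 labelled Hamiltonian cycles.
For each such Hamiltonian cycle H, let X_H = 1 if all 15 edges of H are present in G. Then P[X_H = 1] = p^{15} = (2/15)^{15} = 32768/437893890380859375.
By linearity: E[X] = Σ_H E[X_H] = 43589145600 · p^{15} = 43589145600 · 32768/437893890380859375 = 235115905024/72081298828125.
Numerically: E[X] ≈ 0.00326.

E[X] = 43589145600 · (2/15)^{15} = 235115905024/72081298828125 ≈ 0.00326.


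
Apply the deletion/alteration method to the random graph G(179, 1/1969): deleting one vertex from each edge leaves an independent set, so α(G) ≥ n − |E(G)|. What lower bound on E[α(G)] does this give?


E[|E(G)|] = C(179, 2)·p = 15931 · (1/1969) = 89/11.
E[α(G)] ≥ n − E[|E(G)|] = 179 − 89/11 = 1880/11.
Numerically: ≈ 170.909091.
(This is only a lower bound; the true E[α(G)] may be larger.)

E[α(G)] ≥ 1880/11 ≈ 170.909091.


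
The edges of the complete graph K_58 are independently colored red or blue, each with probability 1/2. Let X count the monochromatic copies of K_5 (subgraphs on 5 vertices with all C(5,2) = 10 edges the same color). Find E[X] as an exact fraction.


Let X = Σ_S X_S over the C(58, 5) = 4582116 subsets S of size 5, where X_S = 1 if the K_5 on S is monochromatic.
For a fixed S, the K_5 on S has C(5, 2) = 10 edges. P[all 10 edges red] = (1/2)^10, and likewise for blue, so P[monochromatic] = 2·(1/2)^10 = 2^{1 − 10} = 1/512.
By linearity of expectation: E[X] = C(58, 5) · 2^{1 − 10} = 4582116 · 1/512 = 1145529/128.
Numerically: E[X] ≈ 8949.445.

E[X] = C(58,5)·2^(1−C(5,2)) = 1145529/128 ≈ 8949.445.


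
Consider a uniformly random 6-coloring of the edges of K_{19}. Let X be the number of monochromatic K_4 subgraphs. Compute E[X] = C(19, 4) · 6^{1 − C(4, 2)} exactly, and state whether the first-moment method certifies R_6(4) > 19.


E[X] = C(19, 4) · 6^{1 − 6} = 3876 · 6^{−5} = 3876/7776.
As a reduced fraction: E[X] = 323/648 ≈ 0.4985.
Is E[X] < 1? YES.
Since E[X] < 1, there exists a 6-coloring of K_{19} with no monochromatic K_4; hence R_6(4) > 19.

E[X] = 323/648 ≈ 0.4985; E[X] < 1, so R_6(4) > 19.
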